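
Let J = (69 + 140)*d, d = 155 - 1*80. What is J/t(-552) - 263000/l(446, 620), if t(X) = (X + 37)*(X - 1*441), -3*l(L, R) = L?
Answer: 13449921535/7602739 ≈ 1769.1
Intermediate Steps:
l(L, R) = -L/3
d = 75 (d = 155 - 80 = 75)
t(X) = (-441 + X)*(37 + X) (t(X) = (37 + X)*(X - 441) = (37 + X)*(-441 + X) = (-441 + X)*(37 + X))
J = 15675 (J = (69 + 140)*75 = 209*75 = 15675)
J/t(-552) - 263000/l(446, 620) = 15675/(-16317 + (-552)² - 404*(-552)) - 263000/((-⅓*446)) = 15675/(-16317 + 304704 + 223008) - 263000/(-446/3) = 15675/511395 - 263000*(-3/446) = 15675*(1/511395) + 394500/223 = 1045/34093 + 394500/223 = 13449921535/7602739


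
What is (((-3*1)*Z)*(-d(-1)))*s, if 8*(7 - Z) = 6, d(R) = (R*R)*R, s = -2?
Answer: 75/2 ≈ 37.500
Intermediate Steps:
d(R) = R³ (d(R) = R²*R = R³)
Z = 25/4 (Z = 7 - ⅛*6 = 7 - ¾ = 25/4 ≈ 6.2500)
(((-3*1)*Z)*(-d(-1)))*s = ((-3*1*(25/4))*(-1*(-1)³))*(-2) = ((-3*25/4)*(-1*(-1)))*(-2) = -75/4*1*(-2) = -75/4*(-2) = 75/2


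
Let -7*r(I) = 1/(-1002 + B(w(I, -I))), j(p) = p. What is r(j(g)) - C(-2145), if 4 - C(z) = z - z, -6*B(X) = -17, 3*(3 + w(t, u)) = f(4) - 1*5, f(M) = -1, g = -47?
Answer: -167854/41965 ≈ -3.9999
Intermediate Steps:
w(t, u) = -5 (w(t, u) = -3 + (-1 - 1*5)/3 = -3 + (-1 - 5)/3 = -3 + (⅓)*(-6) = -3 - 2 = -5)
B(X) = 17/6 (B(X) = -⅙*(-17) = 17/6)
r(I) = 6/41965 (r(I) = -1/(7*(-1002 + 17/6)) = -1/(7*(-5995/6)) = -⅐*(-6/5995) = 6/41965)
C(z) = 4 (C(z) = 4 - (z - z) = 4 - 1*0 = 4 + 0 = 4)
r(j(g)) - C(-2145) = 6/41965 - 1*4 = 6/41965 - 4 = -167854/41965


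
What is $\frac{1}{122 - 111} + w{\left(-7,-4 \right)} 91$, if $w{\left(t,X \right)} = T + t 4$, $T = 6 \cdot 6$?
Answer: $\frac{8009}{11} \approx 728.09$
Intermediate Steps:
$T = 36$
$w{\left(t,X \right)} = 36 + 4 t$ ($w{\left(t,X \right)} = 36 + t 4 = 36 + 4 t$)
$\frac{1}{122 - 111} + w{\left(-7,-4 \right)} 91 = \frac{1}{122 - 111} + \left(36 + 4 \left(-7\right)\right) 91 = \frac{1}{11} + \left(36 - 28\right) 91 = \frac{1}{11} + 8 \cdot 91 = \frac{1}{11} + 728 = \frac{8009}{11}$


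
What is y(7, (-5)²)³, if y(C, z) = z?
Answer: 15625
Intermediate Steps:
y(7, (-5)²)³ = ((-5)²)³ = 25³ = 15625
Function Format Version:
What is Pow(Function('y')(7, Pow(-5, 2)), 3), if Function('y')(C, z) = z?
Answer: 15625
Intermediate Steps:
Pow(Function('y')(7, Pow(-5, 2)), 3) = Pow(Pow(-5, 2), 3) = Pow(25, 3) = 15625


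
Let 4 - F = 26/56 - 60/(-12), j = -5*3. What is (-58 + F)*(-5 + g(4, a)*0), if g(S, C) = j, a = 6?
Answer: 8325/28 ≈ 297.32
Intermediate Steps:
j = -15
g(S, C) = -15
F = -41/28 (F = 4 - (26/56 - 60/(-12)) = 4 - (26*(1/56) - 60*(-1/12)) = 4 - (13/28 + 5) = 4 - 1*153/28 = 4 - 153/28 = -41/28 ≈ -1.4643)
(-58 + F)*(-5 + g(4, a)*0) = (-58 - 41/28)*(-5 - 15*0) = -1665*(-5 + 0)/28 = -1665/28*(-5) = 8325/28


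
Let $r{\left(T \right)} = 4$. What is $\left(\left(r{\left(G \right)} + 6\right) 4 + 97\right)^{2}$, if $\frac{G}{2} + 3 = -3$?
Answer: $18769$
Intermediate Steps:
$G = -12$ ($G = -6 + 2 \left(-3\right) = -6 - 6 = -12$)
$\left(\left(r{\left(G \right)} + 6\right) 4 + 97\right)^{2} = \left(\left(4 + 6\right) 4 + 97\right)^{2} = \left(10 \cdot 4 + 97\right)^{2} = \left(40 + 97\right)^{2} = 137^{2} = 18769$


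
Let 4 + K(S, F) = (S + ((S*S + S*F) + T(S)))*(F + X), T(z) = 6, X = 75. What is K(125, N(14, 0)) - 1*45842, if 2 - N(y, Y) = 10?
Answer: 942806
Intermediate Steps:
N(y, Y) = -8 (N(y, Y) = 2 - 1*10 = 2 - 10 = -8)
K(S, F) = -4 + (75 + F)*(6 + S + S**2 + F*S) (K(S, F) = -4 + (S + ((S*S + S*F) + 6))*(F + 75) = -4 + (S + ((S**2 + F*S) + 6))*(75 + F) = -4 + (S + (6 + S**2 + F*S))*(75 + F) = -4 + (6 + S + S**2 + F*S)*(75 + F) = -4 + (75 + F)*(6 + S + S**2 + F*S))
K(125, N(14, 0)) - 1*45842 = (446 + 6*(-8) + 75*125 + 75*125**2 - 8*125**2 + 125*(-8)**2 + 76*(-8)*125) - 1*45842 = (446 - 48 + 9375 + 75*15625 - 8*15625 + 125*64 - 76000) - 45842 = (446 - 48 + 9375 + 1171875 - 125000 + 8000 - 76000) - 45842 = 988648 - 45842 = 942806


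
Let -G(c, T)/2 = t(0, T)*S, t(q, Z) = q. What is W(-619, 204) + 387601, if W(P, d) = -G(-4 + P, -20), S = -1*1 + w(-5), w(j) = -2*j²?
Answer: 387601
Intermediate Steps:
S = -51 (S = -1*1 - 2*(-5)² = -1 - 2*25 = -1 - 50 = -51)
G(c, T) = 0 (G(c, T) = -0*(-51) = -2*0 = 0)
W(P, d) = 0 (W(P, d) = -1*0 = 0)
W(-619, 204) + 387601 = 0 + 387601 = 387601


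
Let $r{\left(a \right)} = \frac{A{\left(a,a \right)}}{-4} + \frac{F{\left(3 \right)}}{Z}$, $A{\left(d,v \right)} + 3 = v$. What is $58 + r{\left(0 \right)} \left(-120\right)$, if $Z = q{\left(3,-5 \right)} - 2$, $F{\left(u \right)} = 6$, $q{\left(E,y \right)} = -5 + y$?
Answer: $28$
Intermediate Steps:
$A{\left(d,v \right)} = -3 + v$
$Z = -12$ ($Z = \left(-5 - 5\right) - 2 = -10 - 2 = -12$)
$r{\left(a \right)} = \frac{1}{4} - \frac{a}{4}$ ($r{\left(a \right)} = \frac{-3 + a}{-4} + \frac{6}{-12} = \left(-3 + a\right) \left(- \frac{1}{4}\right) + 6 \left(- \frac{1}{12}\right) = \left(\frac{3}{4} - \frac{a}{4}\right) - \frac{1}{2} = \frac{1}{4} - \frac{a}{4}$)
$58 + r{\left(0 \right)} \left(-120\right) = 58 + \left(\frac{1}{4} - 0\right) \left(-120\right) = 58 + \left(\frac{1}{4} + 0\right) \left(-120\right) = 58 + \frac{1}{4} \left(-120\right) = 58 - 30 = 28$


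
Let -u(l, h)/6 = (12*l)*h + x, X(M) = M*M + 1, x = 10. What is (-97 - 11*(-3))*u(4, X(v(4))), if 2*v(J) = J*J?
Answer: 1201920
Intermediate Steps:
v(J) = J²/2 (v(J) = (J*J)/2 = J²/2)
X(M) = 1 + M² (X(M) = M² + 1 = 1 + M²)
u(l, h) = -60 - 72*h*l (u(l, h) = -6*((12*l)*h + 10) = -6*(12*h*l + 10) = -6*(10 + 12*h*l) = -60 - 72*h*l)
(-97 - 11*(-3))*u(4, X(v(4))) = (-97 - 11*(-3))*(-60 - 72*(1 + ((½)*4²)²)*4) = (-97 + 33)*(-60 - 72*(1 + ((½)*16)²)*4) = -64*(-60 - 72*(1 + 8²)*4) = -64*(-60 - 72*(1 + 64)*4) = -64*(-60 - 72*65*4) = -64*(-60 - 18720) = -64*(-18780) = 1201920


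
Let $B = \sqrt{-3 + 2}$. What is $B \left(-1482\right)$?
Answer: $- 1482 i \approx - 1482.0 i$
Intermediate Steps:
$B = i$ ($B = \sqrt{-1} = i \approx 1.0 i$)
$B \left(-1482\right) = i \left(-1482\right) = - 1482 i$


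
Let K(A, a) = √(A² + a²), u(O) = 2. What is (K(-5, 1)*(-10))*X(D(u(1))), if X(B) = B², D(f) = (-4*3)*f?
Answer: -5760*√26 ≈ -29370.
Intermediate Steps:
D(f) = -12*f
(K(-5, 1)*(-10))*X(D(u(1))) = (√((-5)² + 1²)*(-10))*(-12*2)² = (√(25 + 1)*(-10))*(-24)² = (√26*(-10))*576 = -10*√26*576 = -5760*√26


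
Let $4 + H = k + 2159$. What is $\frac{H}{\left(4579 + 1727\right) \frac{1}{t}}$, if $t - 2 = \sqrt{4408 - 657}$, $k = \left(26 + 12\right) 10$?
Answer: $\frac{845}{1051} + \frac{9295 \sqrt{31}}{2102} \approx 25.425$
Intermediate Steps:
$k = 380$ ($k = 38 \cdot 10 = 380$)
$t = 2 + 11 \sqrt{31}$ ($t = 2 + \sqrt{4408 - 657} = 2 + \sqrt{3751} = 2 + 11 \sqrt{31} \approx 63.245$)
$H = 2535$ ($H = -4 + \left(380 + 2159\right) = -4 + 2539 = 2535$)
$\frac{H}{\left(4579 + 1727\right) \frac{1}{t}} = \frac{2535}{\left(4579 + 1727\right) \frac{1}{2 + 11 \sqrt{31}}} = \frac{2535}{6306 \frac{1}{2 + 11 \sqrt{31}}} = 2535 \left(\frac{1}{3153} + \frac{11 \sqrt{31}}{6306}\right) = \frac{845}{1051} + \frac{9295 \sqrt{31}}{2102}$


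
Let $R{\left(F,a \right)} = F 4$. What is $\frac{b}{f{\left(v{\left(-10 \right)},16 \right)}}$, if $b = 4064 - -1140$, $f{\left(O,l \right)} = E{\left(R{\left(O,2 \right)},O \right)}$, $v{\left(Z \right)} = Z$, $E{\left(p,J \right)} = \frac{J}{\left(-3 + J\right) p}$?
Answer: $-270608$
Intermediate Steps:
$R{\left(F,a \right)} = 4 F$
$E{\left(p,J \right)} = \frac{J}{p \left(-3 + J\right)}$
$f{\left(O,l \right)} = \frac{1}{4 \left(-3 + O\right)}$ ($f{\left(O,l \right)} = \frac{O}{4 O \left(-3 + O\right)} = \frac{O \frac{1}{4 O}}{-3 + O} = \frac{1}{4 \left(-3 + O\right)}$)
$b = 5204$ ($b = 4064 + 1140 = 5204$)
$\frac{b}{f{\left(v{\left(-10 \right)},16 \right)}} = \frac{5204}{\frac{1}{4} \frac{1}{-3 - 10}} = \frac{5204}{\frac{1}{4} \frac{1}{-13}} = \frac{5204}{\frac{1}{4} \left(- \frac{1}{13}\right)} = \frac{5204}{- \frac{1}{52}} = 5204 \left(-52\right) = -270608$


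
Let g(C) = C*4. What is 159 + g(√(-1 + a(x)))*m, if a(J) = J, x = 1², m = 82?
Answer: 159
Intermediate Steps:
x = 1
g(C) = 4*C
159 + g(√(-1 + a(x)))*m = 159 + (4*√(-1 + 1))*82 = 159 + (4*√0)*82 = 159 + (4*0)*82 = 159 + 0*82 = 159 + 0 = 159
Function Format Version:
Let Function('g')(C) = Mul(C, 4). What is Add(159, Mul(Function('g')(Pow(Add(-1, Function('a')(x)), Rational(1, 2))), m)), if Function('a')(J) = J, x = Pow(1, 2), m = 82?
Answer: 159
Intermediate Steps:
x = 1
Function('g')(C) = Mul(4, C)
Add(159, Mul(Function('g')(Pow(Add(-1, Function('a')(x)), Rational(1, 2))), m)) = Add(159, Mul(Mul(4, Pow(Add(-1, 1), Rational(1, 2))), 82)) = Add(159, Mul(Mul(4, Pow(0, Rational(1, 2))), 82)) = Add(159, Mul(Mul(4, 0), 82)) = Add(159, Mul(0, 82)) = Add(159, 0) = 159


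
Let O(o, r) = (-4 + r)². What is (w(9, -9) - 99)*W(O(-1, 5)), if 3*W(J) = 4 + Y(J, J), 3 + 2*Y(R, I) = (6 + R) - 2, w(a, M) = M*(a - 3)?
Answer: -255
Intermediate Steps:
w(a, M) = M*(-3 + a)
Y(R, I) = ½ + R/2 (Y(R, I) = -3/2 + ((6 + R) - 2)/2 = -3/2 + (4 + R)/2 = -3/2 + (2 + R/2) = ½ + R/2)
W(J) = 3/2 + J/6 (W(J) = (4 + (½ + J/2))/3 = (9/2 + J/2)/3 = 3/2 + J/6)
(w(9, -9) - 99)*W(O(-1, 5)) = (-9*(-3 + 9) - 99)*(3/2 + (-4 + 5)²/6) = (-9*6 - 99)*(3/2 + (⅙)*1²) = (-54 - 99)*(3/2 + (⅙)*1) = -153*(3/2 + ⅙) = -153*5/3 = -255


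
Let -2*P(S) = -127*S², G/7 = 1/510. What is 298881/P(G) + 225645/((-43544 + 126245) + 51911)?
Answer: 20929191967463235/837690476 ≈ 2.4984e+7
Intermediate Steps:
G = 7/510 ≈ 0.013725
P(S) = 127*S²/2 (P(S) = -(-127)*S²/2 = 127*S²/2)
298881/P(G) + 225645/((-43544 + 126245) + 51911) = 298881/((127*(7/510)²/2)) + 225645/((-43544 + 126245) + 51911) = 298881/(((127/2)*(49/260100))) + 225645/(82701 + 51911) = 298881/(6223/520200) + 225645/134612 = 298881*(520200/6223) + 225645*(1/134612) = 155477896200/6223 + 225645/134612 = 20929191967463235/837690476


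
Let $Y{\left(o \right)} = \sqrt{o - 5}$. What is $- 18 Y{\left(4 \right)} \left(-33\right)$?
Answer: $594 i \approx 594.0 i$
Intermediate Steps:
$Y{\left(o \right)} = \sqrt{-5 + o}$
$- 18 Y{\left(4 \right)} \left(-33\right) = - 18 \sqrt{-5 + 4} \left(-33\right) = - 18 \sqrt{-1} \left(-33\right) = - 18 i \left(-33\right) = 594 i$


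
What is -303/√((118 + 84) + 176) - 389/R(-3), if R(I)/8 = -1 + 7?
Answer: -389/48 - 101*√42/42 ≈ -23.689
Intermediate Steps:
R(I) = 48 (R(I) = 8*(-1 + 7) = 8*6 = 48)
-303/√((118 + 84) + 176) - 389/R(-3) = -303/√((118 + 84) + 176) - 389/48 = -303/√(202 + 176) - 389*1/48 = -303*√42/126 - 389/48 = -101*√42/42 - 389/48 = -389/48 - 101*√42/42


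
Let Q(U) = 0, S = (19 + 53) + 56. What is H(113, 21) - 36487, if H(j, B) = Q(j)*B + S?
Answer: -36359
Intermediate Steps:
S = 128 (S = 72 + 56 = 128)
H(j, B) = 128 (H(j, B) = 0*B + 128 = 0 + 128 = 128)
H(113, 21) - 36487 = 128 - 36487 = -36359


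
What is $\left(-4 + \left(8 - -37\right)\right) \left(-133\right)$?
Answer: $-5453$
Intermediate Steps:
$\left(-4 + \left(8 - -37\right)\right) \left(-133\right) = \left(-4 + \left(8 + 37\right)\right) \left(-133\right) = \left(-4 + 45\right) \left(-133\right) = 41 \left(-133\right) = -5453$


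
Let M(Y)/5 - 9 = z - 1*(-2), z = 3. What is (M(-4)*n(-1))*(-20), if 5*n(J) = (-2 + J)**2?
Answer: -2520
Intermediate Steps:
n(J) = (-2 + J)**2/5
M(Y) = 70 (M(Y) = 45 + 5*(3 - 1*(-2)) = 45 + 5*(3 + 2) = 45 + 5*5 = 45 + 25 = 70)
(M(-4)*n(-1))*(-20) = (70*((-2 - 1)**2/5))*(-20) = (70*((1/5)*(-3)**2))*(-20) = (70*((1/5)*9))*(-20) = (70*(9/5))*(-20) = 126*(-20) = -2520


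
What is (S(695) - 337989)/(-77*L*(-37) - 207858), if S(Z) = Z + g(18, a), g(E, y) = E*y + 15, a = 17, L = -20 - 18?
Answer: 48139/45160 ≈ 1.0660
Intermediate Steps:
L = -38
g(E, y) = 15 + E*y
S(Z) = 321 + Z (S(Z) = Z + (15 + 18*17) = Z + (15 + 306) = Z + 321 = 321 + Z)
(S(695) - 337989)/(-77*L*(-37) - 207858) = ((321 + 695) - 337989)/(-77*(-38)*(-37) - 207858) = (1016 - 337989)/(2926*(-37) - 207858) = -336973/(-108262 - 207858) = -336973/(-316120) = -336973*(-1/316120) = 48139/45160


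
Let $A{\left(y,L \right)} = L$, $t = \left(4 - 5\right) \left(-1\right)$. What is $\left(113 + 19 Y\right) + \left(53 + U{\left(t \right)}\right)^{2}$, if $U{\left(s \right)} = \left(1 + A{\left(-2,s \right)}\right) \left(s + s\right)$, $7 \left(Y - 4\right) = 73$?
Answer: $\frac{25453}{7} \approx 3636.1$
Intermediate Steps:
$t = 1$ ($t = \left(-1\right) \left(-1\right) = 1$)
$Y = \frac{101}{7}$ ($Y = 4 + \frac{1}{7} \cdot 73 = 4 + \frac{73}{7} = \frac{101}{7} \approx 14.429$)
$U{\left(s \right)} = 2 s \left(1 + s\right)$ ($U{\left(s \right)} = \left(1 + s\right) \left(s + s\right) = \left(1 + s\right) 2 s = 2 s \left(1 + s\right)$)
$\left(113 + 19 Y\right) + \left(53 + U{\left(t \right)}\right)^{2} = \left(113 + 19 \cdot \frac{101}{7}\right) + \left(53 + 2 \cdot 1 \left(1 + 1\right)\right)^{2} = \left(113 + \frac{1919}{7}\right) + \left(53 + 2 \cdot 1 \cdot 2\right)^{2} = \frac{2710}{7} + \left(53 + 4\right)^{2} = \frac{2710}{7} + 57^{2} = \frac{2710}{7} + 3249 = \frac{25453}{7}$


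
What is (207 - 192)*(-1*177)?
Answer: -2655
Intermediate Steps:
(207 - 192)*(-1*177) = 15*(-177) = -2655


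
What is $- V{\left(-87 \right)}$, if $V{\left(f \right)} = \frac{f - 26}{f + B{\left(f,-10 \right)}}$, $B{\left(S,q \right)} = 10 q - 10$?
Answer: $- \frac{113}{197} \approx -0.5736$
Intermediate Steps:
$B{\left(S,q \right)} = -10 + 10 q$
$V{\left(f \right)} = \frac{-26 + f}{-110 + f}$ ($V{\left(f \right)} = \frac{f - 26}{f + \left(-10 + 10 \left(-10\right)\right)} = \frac{-26 + f}{f - 110} = \frac{-26 + f}{-110 + f}$)
$- V{\left(-87 \right)} = - \frac{-26 - 87}{-110 - 87} = - \frac{-113}{-197} = - \frac{\left(-1\right) \left(-113\right)}{197} = \left(-1\right) \frac{113}{197} = - \frac{113}{197}$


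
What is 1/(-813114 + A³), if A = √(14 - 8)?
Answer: -45173/36730798710 - √6/110192396130 ≈ -1.2299e-6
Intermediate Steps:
A = √6 ≈ 2.4495
1/(-813114 + A³) = 1/(-813114 + (√6)³) = 1/(-813114 + 6*√6)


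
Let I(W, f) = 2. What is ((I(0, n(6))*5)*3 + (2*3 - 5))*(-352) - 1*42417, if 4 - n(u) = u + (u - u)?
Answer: -53329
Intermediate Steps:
n(u) = 4 - u (n(u) = 4 - (u + (u - u)) = 4 - (u + 0) = 4 - u)
((I(0, n(6))*5)*3 + (2*3 - 5))*(-352) - 1*42417 = ((2*5)*3 + (2*3 - 5))*(-352) - 1*42417 = (10*3 + (6 - 5))*(-352) - 42417 = (30 + 1)*(-352) - 42417 = 31*(-352) - 42417 = -10912 - 42417 = -53329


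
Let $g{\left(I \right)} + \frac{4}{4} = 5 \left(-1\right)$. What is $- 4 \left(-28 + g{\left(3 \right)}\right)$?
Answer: $136$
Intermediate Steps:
$g{\left(I \right)} = -6$ ($g{\left(I \right)} = -1 + 5 \left(-1\right) = -1 - 5 = -6$)
$- 4 \left(-28 + g{\left(3 \right)}\right) = - 4 \left(-28 - 6\right) = \left(-4\right) \left(-34\right) = 136$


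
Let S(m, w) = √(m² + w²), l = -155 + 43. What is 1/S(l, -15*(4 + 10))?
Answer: 1/238 ≈ 0.0042017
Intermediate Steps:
l = -112
1/S(l, -15*(4 + 10)) = 1/(√((-112)² + (-15*(4 + 10))²)) = 1/(√(12544 + (-15*14)²)) = 1/(√(12544 + (-210)²)) = 1/(√(12544 + 44100)) = 1/(√56644) = 1/238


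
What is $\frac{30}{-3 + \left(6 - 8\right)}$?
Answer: $-6$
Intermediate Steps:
$\frac{30}{-3 + \left(6 - 8\right)} = \frac{30}{-3 - 2} = \frac{30}{-5} = 30 \left(- \frac{1}{5}\right) = -6$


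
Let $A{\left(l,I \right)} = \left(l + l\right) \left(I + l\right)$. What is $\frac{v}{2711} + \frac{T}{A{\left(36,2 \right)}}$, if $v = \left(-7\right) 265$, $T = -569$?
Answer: $- \frac{6617839}{7417296} \approx -0.89222$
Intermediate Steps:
$A{\left(l,I \right)} = 2 l \left(I + l\right)$
$v = -1855$
$\frac{v}{2711} + \frac{T}{A{\left(36,2 \right)}} = - \frac{1855}{2711} - \frac{569}{2 \cdot 36 \left(2 + 36\right)} = \left(-1855\right) \frac{1}{2711} - \frac{569}{2 \cdot 36 \cdot 38} = - \frac{1855}{2711} - \frac{569}{2736} = - \frac{6617839}{7417296}$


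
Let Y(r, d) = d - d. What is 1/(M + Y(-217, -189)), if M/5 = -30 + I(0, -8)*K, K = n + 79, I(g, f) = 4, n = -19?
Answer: 1/1050 ≈ 0.00095238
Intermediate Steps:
K = 60 (K = -19 + 79 = 60)
Y(r, d) = 0
M = 1050 (M = 5*(-30 + 4*60) = 5*(-30 + 240) = 5*210 = 1050)
1/(M + Y(-217, -189)) = 1/(1050 + 0) = 1/1050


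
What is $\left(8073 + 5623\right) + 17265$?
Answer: $30961$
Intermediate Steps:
$\left(8073 + 5623\right) + 17265 = 13696 + 17265 = 30961$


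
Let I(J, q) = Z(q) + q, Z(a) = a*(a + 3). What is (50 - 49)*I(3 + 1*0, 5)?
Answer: 45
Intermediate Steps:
Z(a) = a*(3 + a)
I(J, q) = q + q*(3 + q) (I(J, q) = q*(3 + q) + q = q + q*(3 + q))
(50 - 49)*I(3 + 1*0, 5) = (50 - 49)*(5*(4 + 5)) = 1*(5*9) = 1*45 = 45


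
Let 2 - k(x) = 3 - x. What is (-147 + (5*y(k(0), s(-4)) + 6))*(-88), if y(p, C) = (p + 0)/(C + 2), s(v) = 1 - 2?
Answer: 12848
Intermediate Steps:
k(x) = -1 + x (k(x) = 2 - (3 - x) = 2 + (-3 + x) = -1 + x)
s(v) = -1
y(p, C) = p/(2 + C)
(-147 + (5*y(k(0), s(-4)) + 6))*(-88) = (-147 + (5*((-1 + 0)/(2 - 1)) + 6))*(-88) = (-147 + (5*(-1/1) + 6))*(-88) = (-147 + (5*(-1*1) + 6))*(-88) = (-147 + (5*(-1) + 6))*(-88) = (-147 + (-5 + 6))*(-88) = (-147 + 1)*(-88) = -146*(-88) = 12848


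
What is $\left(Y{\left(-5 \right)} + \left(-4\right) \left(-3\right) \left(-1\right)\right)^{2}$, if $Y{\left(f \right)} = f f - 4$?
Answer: $81$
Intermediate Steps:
$Y{\left(f \right)} = -4 + f^{2}$ ($Y{\left(f \right)} = f^{2} - 4 = -4 + f^{2}$)
$\left(Y{\left(-5 \right)} + \left(-4\right) \left(-3\right) \left(-1\right)\right)^{2} = \left(\left(-4 + \left(-5\right)^{2}\right) + \left(-4\right) \left(-3\right) \left(-1\right)\right)^{2} = \left(\left(-4 + 25\right) + 12 \left(-1\right)\right)^{2} = \left(21 - 12\right)^{2} = 9^{2} = 81$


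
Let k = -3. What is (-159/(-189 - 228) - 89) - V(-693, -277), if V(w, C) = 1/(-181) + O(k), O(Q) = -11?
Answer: -1952670/25159 ≈ -77.613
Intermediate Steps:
V(w, C) = -1992/181 (V(w, C) = 1/(-181) - 11 = -1/181 - 11 = -1992/181)
(-159/(-189 - 228) - 89) - V(-693, -277) = (-159/(-189 - 228) - 89) - 1*(-1992/181) = (-159/(-417) - 89) + 1992/181 = (-159*(-1/417) - 89) + 1992/181 = (53/139 - 89) + 1992/181 = -12318/139 + 1992/181 = -1952670/25159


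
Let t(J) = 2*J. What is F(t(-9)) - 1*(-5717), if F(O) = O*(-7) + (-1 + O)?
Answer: 5824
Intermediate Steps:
F(O) = -1 - 6*O (F(O) = -7*O + (-1 + O) = -1 - 6*O)
F(t(-9)) - 1*(-5717) = (-1 - 12*(-9)) - 1*(-5717) = (-1 - 6*(-18)) + 5717 = (-1 + 108) + 5717 = 107 + 5717 = 5824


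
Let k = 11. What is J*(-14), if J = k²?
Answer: -1694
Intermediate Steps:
J = 121 (J = 11² = 121)
J*(-14) = 121*(-14) = -1694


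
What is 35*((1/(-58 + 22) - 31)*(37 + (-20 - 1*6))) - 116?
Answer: -434221/36 ≈ -12062.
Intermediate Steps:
35*((1/(-58 + 22) - 31)*(37 + (-20 - 1*6))) - 116 = 35*((1/(-36) - 31)*(37 + (-20 - 6))) - 116 = 35*((-1/36 - 31)*(37 - 26)) - 116 = 35*(-1117/36*11) - 116 = 35*(-12287/36) - 116 = -430045/36 - 116 = -434221/36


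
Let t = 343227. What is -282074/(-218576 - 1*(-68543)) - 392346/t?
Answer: 973091420/1320394269 ≈ 0.73697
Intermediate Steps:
-282074/(-218576 - 1*(-68543)) - 392346/t = -282074/(-218576 - 1*(-68543)) - 392346/343227 = -282074/(-218576 + 68543) - 392346*1/343227 = -282074/(-150033) - 130782/114409 = -282074*(-1/150033) - 130782/114409 = 21698/11541 - 130782/114409 = 973091420/1320394269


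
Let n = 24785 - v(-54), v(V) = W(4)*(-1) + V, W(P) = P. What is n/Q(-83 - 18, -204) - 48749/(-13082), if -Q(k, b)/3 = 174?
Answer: -24962429/569067 ≈ -43.866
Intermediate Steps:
Q(k, b) = -522 (Q(k, b) = -3*174 = -522)
v(V) = -4 + V (v(V) = 4*(-1) + V = -4 + V)
n = 24843 (n = 24785 - (-4 - 54) = 24785 - 1*(-58) = 24785 + 58 = 24843)
n/Q(-83 - 18, -204) - 48749/(-13082) = 24843/(-522) - 48749/(-13082) = 24843*(-1/522) - 48749*(-1/13082) = -8281/174 + 48749/13082 = -24962429/569067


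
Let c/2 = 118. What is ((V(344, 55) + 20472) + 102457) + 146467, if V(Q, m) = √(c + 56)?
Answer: 269396 + 2*√73 ≈ 2.6941e+5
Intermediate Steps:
c = 236 (c = 2*118 = 236)
V(Q, m) = 2*√73 (V(Q, m) = √(236 + 56) = √292 = 2*√73)
((V(344, 55) + 20472) + 102457) + 146467 = ((2*√73 + 20472) + 102457) + 146467 = ((20472 + 2*√73) + 102457) + 146467 = (122929 + 2*√73) + 146467 = 269396 + 2*√73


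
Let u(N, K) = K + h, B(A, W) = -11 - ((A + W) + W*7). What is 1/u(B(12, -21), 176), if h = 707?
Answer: 1/883 ≈ 0.0011325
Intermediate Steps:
B(A, W) = -11 - A - 8*W (B(A, W) = -11 - ((A + W) + 7*W) = -11 - (A + 8*W) = -11 + (-A - 8*W) = -11 - A - 8*W)
u(N, K) = 707 + K (u(N, K) = K + 707 = 707 + K)
1/u(B(12, -21), 176) = 1/(707 + 176) = 1/883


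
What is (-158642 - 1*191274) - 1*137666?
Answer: -487582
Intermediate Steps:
(-158642 - 1*191274) - 1*137666 = (-158642 - 191274) - 137666 = -349916 - 137666 = -487582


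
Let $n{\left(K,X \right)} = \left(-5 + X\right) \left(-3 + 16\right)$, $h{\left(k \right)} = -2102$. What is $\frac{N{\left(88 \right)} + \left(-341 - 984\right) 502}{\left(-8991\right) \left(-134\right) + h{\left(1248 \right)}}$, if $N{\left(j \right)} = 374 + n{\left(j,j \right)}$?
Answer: $- \frac{663697}{1202692} \approx -0.55184$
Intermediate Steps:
$n{\left(K,X \right)} = -65 + 13 X$ ($n{\left(K,X \right)} = \left(-5 + X\right) 13 = -65 + 13 X$)
$N{\left(j \right)} = 309 + 13 j$ ($N{\left(j \right)} = 374 + \left(-65 + 13 j\right) = 309 + 13 j$)
$\frac{N{\left(88 \right)} + \left(-341 - 984\right) 502}{\left(-8991\right) \left(-134\right) + h{\left(1248 \right)}} = \frac{\left(309 + 13 \cdot 88\right) + \left(-341 - 984\right) 502}{\left(-8991\right) \left(-134\right) - 2102} = \frac{\left(309 + 1144\right) - 665150}{1204794 - 2102} = \frac{1453 - 665150}{1202692} = \left(-663697\right) \frac{1}{1202692} = - \frac{663697}{1202692}$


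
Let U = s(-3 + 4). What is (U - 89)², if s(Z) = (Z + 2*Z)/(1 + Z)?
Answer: 30625/4 ≈ 7656.3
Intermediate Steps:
s(Z) = 3*Z/(1 + Z) (s(Z) = (3*Z)/(1 + Z) = 3*Z/(1 + Z))
U = 3/2 (U = 3*(-3 + 4)/(1 + (-3 + 4)) = 3*1/(1 + 1) = 3*1/2 = 3*1*(½) = 3/2 ≈ 1.5000)
(U - 89)² = (3/2 - 89)² = (-175/2)² = 30625/4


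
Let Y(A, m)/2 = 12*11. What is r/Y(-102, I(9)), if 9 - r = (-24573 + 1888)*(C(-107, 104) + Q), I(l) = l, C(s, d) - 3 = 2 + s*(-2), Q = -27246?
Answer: -102184581/44 ≈ -2.3224e+6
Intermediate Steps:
C(s, d) = 5 - 2*s (C(s, d) = 3 + (2 + s*(-2)) = 3 + (2 - 2*s) = 5 - 2*s)
Y(A, m) = 264 (Y(A, m) = 2*(12*11) = 2*132 = 264)
r = -613107486 (r = 9 - (-24573 + 1888)*((5 - 2*(-107)) - 27246) = 9 - (-22685)*((5 + 214) - 27246) = 9 - (-22685)*(219 - 27246) = 9 - (-22685)*(-27027) = 9 - 1*613107495 = 9 - 613107495 = -613107486)
r/Y(-102, I(9)) = -613107486/264 = -613107486*1/264 = -102184581/44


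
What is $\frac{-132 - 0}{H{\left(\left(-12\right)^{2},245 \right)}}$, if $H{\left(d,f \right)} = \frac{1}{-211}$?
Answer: $27852$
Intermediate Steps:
$H{\left(d,f \right)} = - \frac{1}{211}$
$\frac{-132 - 0}{H{\left(\left(-12\right)^{2},245 \right)}} = \frac{-132 - 0}{- \frac{1}{211}} = \left(-132 + 0\right) \left(-211\right) = \left(-132\right) \left(-211\right) = 27852$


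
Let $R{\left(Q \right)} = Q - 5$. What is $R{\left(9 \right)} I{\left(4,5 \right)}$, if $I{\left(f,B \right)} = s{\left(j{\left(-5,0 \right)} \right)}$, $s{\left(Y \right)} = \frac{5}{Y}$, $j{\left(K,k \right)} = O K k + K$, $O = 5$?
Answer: $-4$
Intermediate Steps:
$R{\left(Q \right)} = -5 + Q$
$j{\left(K,k \right)} = K + 5 K k$ ($j{\left(K,k \right)} = 5 K k + K = K + 5 K k$)
$I{\left(f,B \right)} = -1$ ($I{\left(f,B \right)} = \frac{5}{\left(-5\right) \left(1 + 5 \cdot 0\right)} = \frac{5}{\left(-5\right) \left(1 + 0\right)} = \frac{5}{\left(-5\right) 1} = \frac{5}{-5} = 5 \left(- \frac{1}{5}\right) = -1$)
$R{\left(9 \right)} I{\left(4,5 \right)} = \left(-5 + 9\right) \left(-1\right) = 4 \left(-1\right) = -4$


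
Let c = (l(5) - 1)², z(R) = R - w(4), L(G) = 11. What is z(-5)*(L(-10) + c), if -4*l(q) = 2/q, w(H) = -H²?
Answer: 13431/100 ≈ 134.31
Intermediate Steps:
l(q) = -1/(2*q)
z(R) = 16 + R (z(R) = R - (-1)*4² = R - (-1)*16 = R - 1*(-16) = R + 16 = 16 + R)
c = 121/100 (c = (-½/5 - 1)² = (-½*⅕ - 1)² = (-⅒ - 1)² = (-11/10)² = 121/100 ≈ 1.2100)
z(-5)*(L(-10) + c) = (16 - 5)*(11 + 121/100) = 11*(1221/100) = 13431/100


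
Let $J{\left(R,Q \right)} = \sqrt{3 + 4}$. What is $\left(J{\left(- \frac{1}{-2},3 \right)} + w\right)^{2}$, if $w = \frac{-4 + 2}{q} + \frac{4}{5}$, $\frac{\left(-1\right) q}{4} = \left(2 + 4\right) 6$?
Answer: $\frac{993049}{129600} + \frac{293 \sqrt{7}}{180} \approx 11.969$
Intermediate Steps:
$q = -144$ ($q = - 4 \left(2 + 4\right) 6 = - 4 \cdot 6 \cdot 6 = \left(-4\right) 36 = -144$)
$w = \frac{293}{360}$ ($w = \frac{-4 + 2}{-144} + \frac{4}{5} = \left(-2\right) \left(- \frac{1}{144}\right) + 4 \cdot \frac{1}{5} = \frac{1}{72} + \frac{4}{5} = \frac{293}{360} \approx 0.81389$)
$J{\left(R,Q \right)} = \sqrt{7}$
$\left(J{\left(- \frac{1}{-2},3 \right)} + w\right)^{2} = \left(\sqrt{7} + \frac{293}{360}\right)^{2} = \left(\frac{293}{360} + \sqrt{7}\right)^{2}$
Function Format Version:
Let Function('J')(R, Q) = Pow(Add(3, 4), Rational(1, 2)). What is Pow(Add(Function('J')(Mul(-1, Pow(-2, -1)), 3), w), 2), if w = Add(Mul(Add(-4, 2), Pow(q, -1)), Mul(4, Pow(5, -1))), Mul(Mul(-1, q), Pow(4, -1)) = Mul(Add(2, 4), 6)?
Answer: Add(Rational(993049, 129600), Mul(Rational(293, 180), Pow(7, Rational(1, 2)))) ≈ 11.969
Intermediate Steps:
q = -144 (q = Mul(-4, Mul(Add(2, 4), 6)) = Mul(-4, Mul(6, 6)) = Mul(-4, 36) = -144)
w = Rational(293, 360) (w = Add(Mul(Add(-4, 2), Pow(-144, -1)), Mul(4, Pow(5, -1))) = Add(Mul(-2, Rational(-1, 144)), Mul(4, Rational(1, 5))) = Add(Rational(1, 72), Rational(4, 5)) = Rational(293, 360) ≈ 0.81389)
Function('J')(R, Q) = Pow(7, Rational(1, 2))
Pow(Add(Function('J')(Mul(-1, Pow(-2, -1)), 3), w), 2) = Pow(Add(Pow(7, Rational(1, 2)), Rational(293, 360)), 2) = Pow(Add(Rational(293, 360), Pow(7, Rational(1, 2))), 2)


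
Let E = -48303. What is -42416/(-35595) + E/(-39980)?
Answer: 683027393/284617620 ≈ 2.3998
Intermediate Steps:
-42416/(-35595) + E/(-39980) = -42416/(-35595) - 48303/(-39980) = -42416*(-1/35595) - 48303*(-1/39980) = 42416/35595 + 48303/39980 = 683027393/284617620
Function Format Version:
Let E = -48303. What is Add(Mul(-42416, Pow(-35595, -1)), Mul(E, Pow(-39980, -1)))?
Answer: Rational(683027393, 284617620) ≈ 2.3998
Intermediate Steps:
Add(Mul(-42416, Pow(-35595, -1)), Mul(E, Pow(-39980, -1))) = Add(Mul(-42416, Pow(-35595, -1)), Mul(-48303, Pow(-39980, -1))) = Add(Mul(-42416, Rational(-1, 35595)), Mul(-48303, Rational(-1, 39980))) = Add(Rational(42416, 35595), Rational(48303, 39980)) = Rational(683027393, 284617620)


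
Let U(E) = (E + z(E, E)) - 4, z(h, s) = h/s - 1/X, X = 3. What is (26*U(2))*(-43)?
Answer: 4472/3 ≈ 1490.7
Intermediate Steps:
z(h, s) = -⅓ + h/s (z(h, s) = h/s - 1/3 = h/s - 1*⅓ = h/s - ⅓ = -⅓ + h/s)
U(E) = -10/3 + E (U(E) = (E + (E - E/3)/E) - 4 = (E + (2*E/3)/E) - 4 = (E + ⅔) - 4 = (⅔ + E) - 4 = -10/3 + E)
(26*U(2))*(-43) = (26*(-10/3 + 2))*(-43) = (26*(-4/3))*(-43) = -104/3*(-43) = 4472/3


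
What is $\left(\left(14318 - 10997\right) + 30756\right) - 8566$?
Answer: $25511$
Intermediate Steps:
$\left(\left(14318 - 10997\right) + 30756\right) - 8566 = \left(3321 + 30756\right) - 8566 = 34077 - 8566 = 25511$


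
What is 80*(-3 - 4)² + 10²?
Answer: 4020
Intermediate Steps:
80*(-3 - 4)² + 10² = 80*(-7)² + 100 = 80*49 + 100 = 3920 + 100 = 4020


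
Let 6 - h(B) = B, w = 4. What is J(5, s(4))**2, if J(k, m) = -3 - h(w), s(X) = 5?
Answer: 25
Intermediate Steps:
h(B) = 6 - B
J(k, m) = -5 (J(k, m) = -3 - (6 - 1*4) = -3 - (6 - 4) = -3 - 1*2 = -3 - 2 = -5)
J(5, s(4))**2 = (-5)**2 = 25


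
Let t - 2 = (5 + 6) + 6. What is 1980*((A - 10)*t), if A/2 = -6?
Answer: -827640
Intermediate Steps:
A = -12 (A = 2*(-6) = -12)
t = 19 (t = 2 + ((5 + 6) + 6) = 2 + (11 + 6) = 2 + 17 = 19)
1980*((A - 10)*t) = 1980*((-12 - 10)*19) = 1980*(-22*19) = 1980*(-418) = -827640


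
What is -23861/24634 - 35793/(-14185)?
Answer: 543256477/349433290 ≈ 1.5547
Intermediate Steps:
-23861/24634 - 35793/(-14185) = -23861*1/24634 - 35793*(-1/14185) = -23861/24634 + 35793/14185 = 543256477/349433290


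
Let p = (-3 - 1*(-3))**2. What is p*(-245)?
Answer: 0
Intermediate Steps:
p = 0 (p = (-3 + 3)**2 = 0**2 = 0)
p*(-245) = 0*(-245) = 0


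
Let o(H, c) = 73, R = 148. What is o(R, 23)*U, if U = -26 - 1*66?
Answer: -6716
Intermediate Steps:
U = -92 (U = -26 - 66 = -92)
o(R, 23)*U = 73*(-92) = -6716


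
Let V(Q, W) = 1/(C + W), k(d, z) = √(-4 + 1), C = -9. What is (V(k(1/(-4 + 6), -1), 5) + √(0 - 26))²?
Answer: (-1 + 4*I*√26)²/16 ≈ -25.938 - 2.5495*I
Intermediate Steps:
k(d, z) = I*√3 (k(d, z) = √(-3) = I*√3)
V(Q, W) = 1/(-9 + W)
(V(k(1/(-4 + 6), -1), 5) + √(0 - 26))² = (1/(-9 + 5) + √(0 - 26))² = (1/(-4) + √(-26))² = (-¼ + I*√26)²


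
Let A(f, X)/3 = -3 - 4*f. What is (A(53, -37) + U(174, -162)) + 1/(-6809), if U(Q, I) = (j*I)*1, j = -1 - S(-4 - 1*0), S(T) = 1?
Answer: -2185690/6809 ≈ -321.00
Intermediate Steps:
A(f, X) = -9 - 12*f (A(f, X) = 3*(-3 - 4*f) = -9 - 12*f)
j = -2 (j = -1 - 1*1 = -1 - 1 = -2)
U(Q, I) = -2*I (U(Q, I) = -2*I*1 = -2*I)
(A(53, -37) + U(174, -162)) + 1/(-6809) = ((-9 - 12*53) - 2*(-162)) + 1/(-6809) = ((-9 - 636) + 324) - 1/6809 = (-645 + 324) - 1/6809 = -321 - 1/6809 = -2185690/6809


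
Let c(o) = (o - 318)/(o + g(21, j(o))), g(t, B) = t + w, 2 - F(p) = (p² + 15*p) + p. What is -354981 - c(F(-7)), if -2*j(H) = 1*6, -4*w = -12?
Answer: -31593056/89 ≈ -3.5498e+5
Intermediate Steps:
w = 3 (w = -¼*(-12) = 3)
j(H) = -3 (j(H) = -6/2 = -½*6 = -3)
F(p) = 2 - p² - 16*p (F(p) = 2 - ((p² + 15*p) + p) = 2 - (p² + 16*p) = 2 + (-p² - 16*p) = 2 - p² - 16*p)
g(t, B) = 3 + t (g(t, B) = t + 3 = 3 + t)
c(o) = (-318 + o)/(24 + o) (c(o) = (o - 318)/(o + (3 + 21)) = (-318 + o)/(o + 24) = (-318 + o)/(24 + o))
-354981 - c(F(-7)) = -354981 - (-318 + (2 - 1*(-7)² - 16*(-7)))/(24 + (2 - 1*(-7)² - 16*(-7))) = -354981 - (-318 + (2 - 1*49 + 112))/(24 + (2 - 1*49 + 112)) = -354981 - (-318 + (2 - 49 + 112))/(24 + (2 - 49 + 112)) = -354981 - (-318 + 65)/(24 + 65) = -354981 - (-253)/89 = -354981 - 1*(-253/89) = -354981 + 253/89 = -31593056/89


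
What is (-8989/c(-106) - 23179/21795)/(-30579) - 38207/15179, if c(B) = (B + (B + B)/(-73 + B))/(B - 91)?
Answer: -124293350491359331/63267575229041130 ≈ -1.9646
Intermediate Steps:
c(B) = (B + 2*B/(-73 + B))/(-91 + B) (c(B) = (B + (2*B)/(-73 + B))/(-91 + B) = (B + 2*B/(-73 + B))/(-91 + B))
(-8989/c(-106) - 23179/21795)/(-30579) - 38207/15179 = (-8989*(-(6643 + (-106)**2 - 164*(-106))/(106*(-71 - 106))) - 23179/21795)/(-30579) - 38207/15179 = (-8989/((-106*(-177)/(6643 + 11236 + 17384))) - 23179*1/21795)*(-1/30579) - 38207*1/15179 = (-8989/((-106*(-177)/35263)) - 23179/21795)*(-1/30579) - 38207/15179 = (-8989/((-106*1/35263*(-177))) - 23179/21795)*(-1/30579) - 38207/15179 = (-8989/18762/35263 - 23179/21795)*(-1/30579) - 38207/15179 = (-8989*35263/18762 - 23179/21795)*(-1/30579) - 38207/15179 = (-316979107/18762 - 23179/21795)*(-1/30579) - 38207/15179 = -2302998173821/136305930*(-1/30579) - 38207/15179 = 2302998173821/4168099033470 - 38207/15179 = -124293350491359331/63267575229041130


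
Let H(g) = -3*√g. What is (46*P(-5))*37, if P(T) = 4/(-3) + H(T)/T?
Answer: -6808/3 + 5106*I*√5/5 ≈ -2269.3 + 2283.5*I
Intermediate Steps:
P(T) = -4/3 - 3/√T (P(T) = 4/(-3) + (-3*√T)/T = 4*(-⅓) - 3/√T = -4/3 - 3/√T)
(46*P(-5))*37 = (46*(-4/3 - (-3)*I*√5/5))*37 = (46*(-4/3 + 3*I*√5/5))*37 = (-184/3 + 138*I*√5/5)*37 = -6808/3 + 5106*I*√5/5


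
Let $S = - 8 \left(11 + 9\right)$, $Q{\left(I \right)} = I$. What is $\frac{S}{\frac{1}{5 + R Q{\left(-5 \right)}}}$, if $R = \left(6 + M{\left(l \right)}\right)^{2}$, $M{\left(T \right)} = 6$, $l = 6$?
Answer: $114400$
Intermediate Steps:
$R = 144$ ($R = \left(6 + 6\right)^{2} = 12^{2} = 144$)
$S = -160$ ($S = \left(-8\right) 20 = -160$)
$\frac{S}{\frac{1}{5 + R Q{\left(-5 \right)}}} = - \frac{160}{\frac{1}{5 + 144 \left(-5\right)}} = - \frac{160}{\frac{1}{5 - 720}} = - \frac{160}{\frac{1}{-715}} = - \frac{160}{- \frac{1}{715}} = \left(-160\right) \left(-715\right) = 114400$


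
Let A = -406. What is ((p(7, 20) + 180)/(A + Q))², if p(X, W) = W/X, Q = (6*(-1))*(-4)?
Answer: 409600/1787569 ≈ 0.22914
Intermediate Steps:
Q = 24 (Q = -6*(-4) = 24)
((p(7, 20) + 180)/(A + Q))² = ((20/7 + 180)/(-406 + 24))² = ((20*(⅐) + 180)/(-382))² = ((20/7 + 180)*(-1/382))² = ((1280/7)*(-1/382))² = (-640/1337)² = 409600/1787569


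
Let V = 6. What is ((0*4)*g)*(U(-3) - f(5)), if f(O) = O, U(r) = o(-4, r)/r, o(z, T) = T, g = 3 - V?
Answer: 0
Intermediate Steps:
g = -3 (g = 3 - 1*6 = 3 - 6 = -3)
U(r) = 1 (U(r) = r/r = 1)
((0*4)*g)*(U(-3) - f(5)) = ((0*4)*(-3))*(1 - 1*5) = (0*(-3))*(1 - 5) = 0*(-4) = 0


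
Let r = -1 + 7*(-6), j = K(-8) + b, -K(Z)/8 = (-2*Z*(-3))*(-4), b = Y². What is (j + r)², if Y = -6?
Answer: 2380849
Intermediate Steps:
b = 36 (b = (-6)² = 36)
K(Z) = 192*Z (K(Z) = -8*-2*Z*(-3)*(-4) = -8*6*Z*(-4) = -(-192)*Z = 192*Z)
j = -1500 (j = 192*(-8) + 36 = -1536 + 36 = -1500)
r = -43 (r = -1 - 42 = -43)
(j + r)² = (-1500 - 43)² = (-1543)² = 2380849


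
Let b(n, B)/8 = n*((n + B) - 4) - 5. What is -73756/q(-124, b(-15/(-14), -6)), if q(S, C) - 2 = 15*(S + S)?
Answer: 36878/1859 ≈ 19.838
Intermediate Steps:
b(n, B) = -40 + 8*n*(-4 + B + n) (b(n, B) = 8*(n*((n + B) - 4) - 5) = 8*(n*((B + n) - 4) - 5) = 8*(n*(-4 + B + n) - 5) = 8*(-5 + n*(-4 + B + n)) = -40 + 8*n*(-4 + B + n))
q(S, C) = 2 + 30*S (q(S, C) = 2 + 15*(S + S) = 2 + 15*(2*S) = 2 + 30*S)
-73756/q(-124, b(-15/(-14), -6)) = -73756/(2 + 30*(-124)) = -73756/(2 - 3720) = -73756/(-3718) = -73756*(-1/3718) = 36878/1859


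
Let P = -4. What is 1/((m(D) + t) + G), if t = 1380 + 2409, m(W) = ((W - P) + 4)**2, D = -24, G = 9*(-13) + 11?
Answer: 1/3939 ≈ 0.00025387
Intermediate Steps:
G = -106 (G = -117 + 11 = -106)
m(W) = (8 + W)**2 (m(W) = ((W - 1*(-4)) + 4)**2 = ((W + 4) + 4)**2 = ((4 + W) + 4)**2 = (8 + W)**2)
t = 3789
1/((m(D) + t) + G) = 1/(((8 - 24)**2 + 3789) - 106) = 1/(((-16)**2 + 3789) - 106) = 1/((256 + 3789) - 106) = 1/(4045 - 106) = 1/3939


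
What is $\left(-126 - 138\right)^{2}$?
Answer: $69696$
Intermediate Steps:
$\left(-126 - 138\right)^{2} = \left(-264\right)^{2} = 69696$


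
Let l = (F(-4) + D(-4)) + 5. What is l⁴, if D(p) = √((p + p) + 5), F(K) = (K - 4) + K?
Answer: (7 - I*√3)⁴ ≈ 1528.0 - 2230.9*I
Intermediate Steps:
F(K) = -4 + 2*K (F(K) = (-4 + K) + K = -4 + 2*K)
D(p) = √(5 + 2*p) (D(p) = √(2*p + 5) = √(5 + 2*p))
l = -7 + I*√3 (l = ((-4 + 2*(-4)) + √(5 + 2*(-4))) + 5 = ((-4 - 8) + √(5 - 8)) + 5 = (-12 + √(-3)) + 5 = (-12 + I*√3) + 5 = -7 + I*√3 ≈ -7.0 + 1.732*I)
l⁴ = (-7 + I*√3)⁴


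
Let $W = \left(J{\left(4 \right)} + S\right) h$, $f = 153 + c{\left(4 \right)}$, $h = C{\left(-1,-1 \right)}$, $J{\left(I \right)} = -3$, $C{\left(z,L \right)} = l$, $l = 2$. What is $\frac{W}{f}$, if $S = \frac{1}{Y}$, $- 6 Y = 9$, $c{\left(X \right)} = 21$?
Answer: $- \frac{11}{261} \approx -0.042146$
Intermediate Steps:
$C{\left(z,L \right)} = 2$
$Y = - \frac{3}{2}$ ($Y = \left(- \frac{1}{6}\right) 9 = - \frac{3}{2} \approx -1.5$)
$h = 2$
$S = - \frac{2}{3}$ ($S = \frac{1}{- \frac{3}{2}} = - \frac{2}{3} \approx -0.66667$)
$f = 174$ ($f = 153 + 21 = 174$)
$W = - \frac{22}{3}$ ($W = \left(-3 - \frac{2}{3}\right) 2 = \left(- \frac{11}{3}\right) 2 = - \frac{22}{3} \approx -7.3333$)
$\frac{W}{f} = - \frac{22}{3 \cdot 174} = \left(- \frac{22}{3}\right) \frac{1}{174} = - \frac{11}{261}$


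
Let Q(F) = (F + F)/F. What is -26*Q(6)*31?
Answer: -1612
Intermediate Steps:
Q(F) = 2 (Q(F) = (2*F)/F = 2)
-26*Q(6)*31 = -26*2*31 = -52*31 = -1612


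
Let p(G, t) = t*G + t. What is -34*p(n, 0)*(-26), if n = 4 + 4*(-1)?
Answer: 0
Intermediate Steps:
n = 0 (n = 4 - 4 = 0)
p(G, t) = t + G*t (p(G, t) = G*t + t = t + G*t)
-34*p(n, 0)*(-26) = -0*(1 + 0)*(-26) = -0*(-26) = -34*0*(-26) = 0*(-26) = 0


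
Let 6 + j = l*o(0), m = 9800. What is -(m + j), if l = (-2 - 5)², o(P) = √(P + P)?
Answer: -9794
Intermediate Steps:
o(P) = √2*√P (o(P) = √(2*P) = √2*√P)
l = 49 (l = (-7)² = 49)
j = -6 (j = -6 + 49*(√2*√0) = -6 + 49*(√2*0) = -6 + 49*0 = -6 + 0 = -6)
-(m + j) = -(9800 - 6) = -1*9794 = -9794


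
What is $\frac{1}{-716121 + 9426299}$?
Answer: $\frac{1}{8710178} \approx 1.1481 \cdot 10^{-7}$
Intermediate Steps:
$\frac{1}{-716121 + 9426299} = \frac{1}{8710178}$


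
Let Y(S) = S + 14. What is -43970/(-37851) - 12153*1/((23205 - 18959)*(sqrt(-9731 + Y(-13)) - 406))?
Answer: 5752482181/4923733782 + 12153*I*sqrt(9730)/741207236 ≈ 1.1683 + 0.0016173*I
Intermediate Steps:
Y(S) = 14 + S
-43970/(-37851) - 12153*1/((23205 - 18959)*(sqrt(-9731 + Y(-13)) - 406)) = -43970/(-37851) - 12153*1/((23205 - 18959)*(sqrt(-9731 + (14 - 13)) - 406)) = -43970*(-1/37851) - 12153*1/(4246*(sqrt(-9731 + 1) - 406)) = 43970/37851 - 12153*1/(4246*(sqrt(-9730) - 406)) = 43970/37851 - 12153*1/(4246*(I*sqrt(9730) - 406)) = 43970/37851 - 12153*1/(4246*(-406 + I*sqrt(9730))) = 43970/37851 - 12153/(-1723876 + 4246*I*sqrt(9730))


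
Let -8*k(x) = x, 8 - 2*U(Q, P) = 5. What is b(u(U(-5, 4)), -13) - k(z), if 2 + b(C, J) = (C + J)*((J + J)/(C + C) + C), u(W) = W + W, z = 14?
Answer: 157/12 ≈ 13.083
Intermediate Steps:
U(Q, P) = 3/2 (U(Q, P) = 4 - ½*5 = 4 - 5/2 = 3/2)
k(x) = -x/8
u(W) = 2*W
b(C, J) = -2 + (C + J)*(C + J/C) (b(C, J) = -2 + (C + J)*((J + J)/(C + C) + C) = -2 + (C + J)*((2*J)/((2*C)) + C) = -2 + (C + J)*((2*J)*(1/(2*C)) + C) = -2 + (C + J)*(J/C + C) = -2 + (C + J)*(C + J/C))
b(u(U(-5, 4)), -13) - k(z) = (-2 - 13 + (2*(3/2))² + (2*(3/2))*(-13) + (-13)²/(2*(3/2))) - (-1)*14/8 = (-2 - 13 + 3² + 3*(-13) + 169/3) - 1*(-7/4) = (-2 - 13 + 9 - 39 + (⅓)*169) + 7/4 = (-2 - 13 + 9 - 39 + 169/3) + 7/4 = 34/3 + 7/4 = 157/12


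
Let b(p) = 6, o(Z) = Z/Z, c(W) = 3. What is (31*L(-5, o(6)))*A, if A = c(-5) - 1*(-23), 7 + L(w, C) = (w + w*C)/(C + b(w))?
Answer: -47554/7 ≈ -6793.4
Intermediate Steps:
o(Z) = 1
L(w, C) = -7 + (w + C*w)/(6 + C) (L(w, C) = -7 + (w + w*C)/(C + 6) = -7 + (w + C*w)/(6 + C))
A = 26 (A = 3 - 1*(-23) = 3 + 23 = 26)
(31*L(-5, o(6)))*A = (31*((-42 - 5 - 7*1 + 1*(-5))/(6 + 1)))*26 = (31*((-42 - 5 - 7 - 5)/7))*26 = (31*((1/7)*(-59)))*26 = (31*(-59/7))*26 = -1829/7*26 = -47554/7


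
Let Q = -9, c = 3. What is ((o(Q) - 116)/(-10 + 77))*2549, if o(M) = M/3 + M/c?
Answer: -310978/67 ≈ -4641.5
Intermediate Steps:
o(M) = 2*M/3 (o(M) = M/3 + M/3 = 2*M/3)
((o(Q) - 116)/(-10 + 77))*2549 = (((⅔)*(-9) - 116)/(-10 + 77))*2549 = ((-6 - 116)/67)*2549 = -122*1/67*2549 = -122/67*2549 = -310978/67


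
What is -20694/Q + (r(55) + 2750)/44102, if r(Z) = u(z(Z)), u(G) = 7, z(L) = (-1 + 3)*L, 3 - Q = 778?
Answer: 914783463/34179050 ≈ 26.764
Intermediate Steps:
Q = -775 (Q = 3 - 1*778 = 3 - 778 = -775)
z(L) = 2*L
r(Z) = 7
-20694/Q + (r(55) + 2750)/44102 = -20694/(-775) + (7 + 2750)/44102 = -20694*(-1/775) + 2757*(1/44102) = 20694/775 + 2757/44102 = 914783463/34179050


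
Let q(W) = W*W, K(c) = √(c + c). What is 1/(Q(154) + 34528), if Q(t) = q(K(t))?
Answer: 1/34836 ≈ 2.8706e-5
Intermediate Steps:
K(c) = √2*√c (K(c) = √(2*c) = √2*√c)
q(W) = W²
Q(t) = 2*t (Q(t) = (√2*√t)² = 2*t)
1/(Q(154) + 34528) = 1/(2*154 + 34528) = 1/(308 + 34528) = 1/34836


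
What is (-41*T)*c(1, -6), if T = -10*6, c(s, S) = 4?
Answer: 9840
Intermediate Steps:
T = -60
(-41*T)*c(1, -6) = -41*(-60)*4 = 2460*4 = 9840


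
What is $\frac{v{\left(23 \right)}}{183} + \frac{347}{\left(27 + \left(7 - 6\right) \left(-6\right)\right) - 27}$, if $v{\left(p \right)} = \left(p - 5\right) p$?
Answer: $- \frac{20339}{366} \approx -55.571$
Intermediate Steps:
$v{\left(p \right)} = p \left(-5 + p\right)$ ($v{\left(p \right)} = \left(-5 + p\right) p = p \left(-5 + p\right)$)
$\frac{v{\left(23 \right)}}{183} + \frac{347}{\left(27 + \left(7 - 6\right) \left(-6\right)\right) - 27} = \frac{23 \left(-5 + 23\right)}{183} + \frac{347}{\left(27 + \left(7 - 6\right) \left(-6\right)\right) - 27} = 23 \cdot 18 \cdot \frac{1}{183} + \frac{347}{\left(27 + 1 \left(-6\right)\right) - 27} = 414 \cdot \frac{1}{183} + \frac{347}{\left(27 - 6\right) - 27} = \frac{138}{61} + \frac{347}{21 - 27} = \frac{138}{61} + \frac{347}{-6} = \frac{138}{61} + 347 \left(- \frac{1}{6}\right) = \frac{138}{61} - \frac{347}{6} = - \frac{20339}{366}$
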